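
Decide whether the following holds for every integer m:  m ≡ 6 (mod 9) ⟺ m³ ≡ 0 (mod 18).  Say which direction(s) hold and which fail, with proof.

(⇒) fails and (⇐) fails.

(⟹) This fails: take m = 15. Then 15 ≡ 6 (mod 9), but 15³ = 3375 ≡ 9 (mod 18), not 0.

(⟸) This fails: take m = 0. Then 0³ = 0 ≡ 0 (mod 18), yet 0 ≡ 0 (mod 9), not 6.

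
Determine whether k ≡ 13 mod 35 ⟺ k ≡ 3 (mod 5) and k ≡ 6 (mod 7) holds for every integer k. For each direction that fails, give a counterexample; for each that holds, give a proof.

Equivalent; both directions hold.

Converse. If k ≡ 3 (mod 5) and k ≡ 6 (mod 7), then by the Chinese remainder theorem k ≡ 13 (mod 35). This is exactly k ≡ 13 (mod 35).

Forward direction. Suppose k ≡ 13 (mod 35); write k = 35j + 13. Since 5 ∣ 35, reducing mod 5 gives k ≡ 13 ≡ 3 (mod 5); since 7 ∣ 35, reducing mod 7 gives k ≡ 13 ≡ 6 (mod 7).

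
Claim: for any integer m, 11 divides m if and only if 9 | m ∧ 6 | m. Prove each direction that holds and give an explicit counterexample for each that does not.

Neither direction holds.

(⇒) This fails: take m = 11. Certainly 11 ∣ 11, but 9 ∤ 11.

(⇐) This fails: take m = 18. Both 9 ∣ 18 and 6 ∣ 18, yet 18 is not a multiple of 11 (since 18 = 1·11 + 7), so 11 ∤ 18.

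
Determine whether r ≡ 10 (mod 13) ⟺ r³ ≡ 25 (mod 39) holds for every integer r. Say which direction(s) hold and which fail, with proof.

(⟹) This fails: take r = 23. Then 23 ≡ 10 (mod 13), but 23³ = 12167 ≡ 38 (mod 39), not 25.

(⟸) This fails: take r = 4. Then 4³ = 64 ≡ 25 (mod 39), yet 4 ≡ 4 (mod 13), not 10.

Neither implication holds.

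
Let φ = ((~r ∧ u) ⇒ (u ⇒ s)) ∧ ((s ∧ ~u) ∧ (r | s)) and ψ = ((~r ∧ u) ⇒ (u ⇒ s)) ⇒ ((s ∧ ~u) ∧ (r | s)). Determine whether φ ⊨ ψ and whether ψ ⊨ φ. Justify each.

[⇒] Assume the antecedent. If r is true, the antecedent forces (r = T, s = T, u = F), and the consequent holds there. If r is false, the antecedent forces (r = F, s = T, u = F), and the consequent holds there. Either way the consequent holds.

[⇐] This fails. Under r = F, s = F, u = T, the left side is false but the right side is true.

Only the forward direction holds.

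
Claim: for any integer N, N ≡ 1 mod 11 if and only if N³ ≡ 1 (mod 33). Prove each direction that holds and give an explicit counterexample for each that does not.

(⇒) fails; (⇐) holds.

Forward direction. This fails: take N = 12. Then 12 ≡ 1 (mod 11), but 12³ = 1728 ≡ 12 (mod 33), not 1.

Converse. The residues r modulo 33 with r³ ≡ 1 (mod 33) are exactly {1}, and each is ≡ 1 (mod 11).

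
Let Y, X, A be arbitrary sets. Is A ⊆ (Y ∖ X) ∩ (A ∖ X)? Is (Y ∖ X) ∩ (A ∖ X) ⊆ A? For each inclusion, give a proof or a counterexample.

(⟹) This inclusion fails. Take Y = ∅, X = ∅, A = {1}; then 1 ∈ A but 1 ∉ (Y ∖ X) ∩ (A ∖ X).

(⟸) Let x ∈ (Y ∖ X) ∩ (A ∖ X). Then x ∈ Y ∩ A and x ∉ X, from which x ∈ A.

The sets are not equal: only the reverse inclusion holds.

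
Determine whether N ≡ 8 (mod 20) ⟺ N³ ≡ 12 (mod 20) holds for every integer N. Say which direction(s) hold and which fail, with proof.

(⇒) Suppose N ≡ 8 (mod 20). Write N = 20j + 8. Then (20j + 8)³ = 8000j³ + 9600j² + 3840j + 512 = 20(400j³ + 480j² + 192j + 25) + 12, so N³ ≡ 12 (mod 20).

(⇐) This fails: take N = 18. Then 18³ = 5832 ≡ 12 (mod 20), yet 18 ≡ 18 (mod 20), not 8.

(⇒) holds; (⇐) fails.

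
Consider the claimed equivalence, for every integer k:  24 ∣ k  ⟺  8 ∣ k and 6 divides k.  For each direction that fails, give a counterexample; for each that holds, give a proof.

Both directions hold; the statement is true.

(⟹) If 24 ∣ k, write k = 24q. Since 24 = 3·8, k = 8·(3q), so 8 ∣ k; and since 24 = 4·6, k = 6·(4q), so 6 ∣ k.

(⟸) Suppose 8 ∣ k and 6 ∣ k. Any common multiple of 8 and 6 is a multiple of their lcm; here lcm(8, 6) = 8·6/gcd(8, 6) = 48/2 = 24, so 24 ∣ k.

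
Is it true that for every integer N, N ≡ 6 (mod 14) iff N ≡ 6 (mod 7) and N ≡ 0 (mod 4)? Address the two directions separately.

(→) This fails: N = 6 gives 6 ≡ 6 (mod 14) but 6 ≡ 2 (mod 4), so the conjunction on the right does not hold.

(←) Conversely, if N ≡ 6 (mod 7) and N ≡ 0 (mod 4), then by the Chinese remainder theorem N ≡ 20 (mod 28). Since 20 ≡ 6 (mod 14) and 14 ∣ 28, we get N ≡ 6 (mod 14).

The forward direction fails; the converse holds.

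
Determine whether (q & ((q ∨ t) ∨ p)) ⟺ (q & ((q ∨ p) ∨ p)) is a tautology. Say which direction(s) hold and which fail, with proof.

[⇐] Assume the antecedent. If p is true, the antecedent forces (p = T, q = T, t = F) or (p = T, q = T, t = T), and q & ((q ∨ t) ∨ p) holds there. If p is false, the antecedent forces (p = F, q = T, t = F) or (p = F, q = T, t = T), and q & ((q ∨ t) ∨ p) holds there. Either way q & ((q ∨ t) ∨ p) holds.

[⇒] Assume the antecedent. If p is true, the antecedent forces (p = T, q = T, t = F) or (p = T, q = T, t = T), and q & ((q ∨ p) ∨ p) holds there. If p is false, the antecedent forces (p = F, q = T, t = F) or (p = F, q = T, t = T), and q & ((q ∨ p) ∨ p) holds there. Either way q & ((q ∨ p) ∨ p) holds.

Both implications hold.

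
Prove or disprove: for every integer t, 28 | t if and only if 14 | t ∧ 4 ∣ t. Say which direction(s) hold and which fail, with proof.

(←) Suppose 14 ∣ t and 4 ∣ t. Any common multiple of 14 and 4 is a multiple of their lcm; here lcm(14, 4) = 14·4/gcd(14, 4) = 56/2 = 28, so 28 ∣ t.

(→) If 28 ∣ t, write t = 28q. Since 28 = 2·14, t = 14·(2q), so 14 ∣ t; and since 28 = 7·4, t = 4·(7q), so 4 ∣ t.

Both directions hold.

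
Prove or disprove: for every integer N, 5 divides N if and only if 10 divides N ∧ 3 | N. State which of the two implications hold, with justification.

(⇐) Suppose 10 ∣ N and 3 ∣ N. Any common multiple of 10 and 3 is a multiple of their lcm; here gcd(10, 3) = 1, so lcm(10, 3) = 10·3 = 30, so 30 ∣ N. Since 5 ∣ 30, it follows that 5 ∣ N.

(⇒) This fails: take N = 5. Certainly 5 ∣ 5, but 10 ∤ 5.

Only the converse holds.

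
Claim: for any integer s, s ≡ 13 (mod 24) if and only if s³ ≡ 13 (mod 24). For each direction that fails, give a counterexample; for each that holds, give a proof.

(→) Suppose s ≡ 13 (mod 24). Write s = 24j + 13. Then (24j + 13)³ = 13824j³ + 22464j² + 12168j + 2197 = 24(576j³ + 936j² + 507j + 91) + 13, so s³ ≡ 13 (mod 24).

(←) Conversely, suppose s³ ≡ 13 (mod 24). The only residue r in {0, …, 23} with r³ ≡ 13 (mod 24) is r = 13, so s ≡ 13 (mod 24).

Both directions hold; the statement is true.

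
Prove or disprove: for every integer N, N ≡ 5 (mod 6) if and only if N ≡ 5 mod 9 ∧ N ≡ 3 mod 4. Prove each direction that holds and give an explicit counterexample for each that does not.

Only the converse holds.

(⟹) This fails: N = 35 gives 35 ≡ 5 (mod 6) but 35 ≡ 8 (mod 9), so the conjunction on the right does not hold.

(⟸) Conversely, if N ≡ 5 (mod 9) and N ≡ 3 (mod 4), then by the Chinese remainder theorem N ≡ 23 (mod 36). Since 23 ≡ 5 (mod 6) and 6 ∣ 36, we get N ≡ 5 (mod 6).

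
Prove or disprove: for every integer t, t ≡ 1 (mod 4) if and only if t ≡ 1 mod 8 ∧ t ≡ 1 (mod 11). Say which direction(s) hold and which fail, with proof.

[⇐] If t ≡ 1 (mod 8) and t ≡ 1 (mod 11), then by the Chinese remainder theorem t ≡ 1 (mod 88). Since 1 ≡ 1 (mod 4) and 4 ∣ 88, we get t ≡ 1 (mod 4).

[⇒] This fails: t = 5 gives 5 ≡ 1 (mod 4) but 5 ≡ 5 (mod 8), so the conjunction on the right does not hold.

(⇒) fails; (⇐) holds.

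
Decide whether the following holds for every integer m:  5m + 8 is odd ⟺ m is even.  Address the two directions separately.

Neither implication holds.

(⇒) This fails: m = 7 gives 5m + 8 = 43, which is odd, but 7 is odd, not even.

(⇐) This also fails: m = 4 is even, but 5m + 8 = 28 is even, not odd.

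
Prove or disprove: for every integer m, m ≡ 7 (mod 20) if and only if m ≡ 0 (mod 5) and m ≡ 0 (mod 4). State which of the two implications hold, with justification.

Neither direction holds.

Forward direction. This fails: m = 7 gives 7 ≡ 7 (mod 20) but 7 ≡ 2 (mod 5), so the conjunction on the right does not hold.

Converse. This fails: m = 0 satisfies both congruences on the right (0 ≡ 0 mod 5 and 0 ≡ 0 mod 4) yet 0 ≡ 0 (mod 20), not 7.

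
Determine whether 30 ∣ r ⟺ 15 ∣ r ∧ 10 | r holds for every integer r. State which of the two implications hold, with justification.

(⇐) Suppose 15 ∣ r and 10 ∣ r. Any common multiple of 15 and 10 is a multiple of their lcm; here lcm(15, 10) = 15·10/gcd(15, 10) = 150/5 = 30, so 30 ∣ r.

(⇒) If 30 ∣ r, write r = 30q. Since 30 = 2·15, r = 15·(2q), so 15 ∣ r; and since 30 = 3·10, r = 10·(3q), so 10 ∣ r.

The biconditional holds.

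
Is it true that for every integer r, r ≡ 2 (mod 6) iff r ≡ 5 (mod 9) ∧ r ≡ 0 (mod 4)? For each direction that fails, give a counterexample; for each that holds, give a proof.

Forward direction. This fails: r = 2 gives 2 ≡ 2 (mod 6) but 2 ≡ 2 (mod 9), so the conjunction on the right does not hold.

Converse. If r ≡ 5 (mod 9) and r ≡ 0 (mod 4), then by the Chinese remainder theorem r ≡ 32 (mod 36). Since 32 ≡ 2 (mod 6) and 6 ∣ 36, we get r ≡ 2 (mod 6).

Only the converse holds.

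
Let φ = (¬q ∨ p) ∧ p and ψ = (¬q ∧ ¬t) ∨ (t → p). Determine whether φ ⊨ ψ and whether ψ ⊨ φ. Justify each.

Only the forward implication holds.

Forward direction. Assume the antecedent. If q is true, the antecedent forces (q = T, p = T, t = F) or (q = T, p = T, t = T), and (¬q ∧ ¬t) ∨ (t → p) holds there. If q is false, the antecedent forces (q = F, p = T, t = F) or (q = F, p = T, t = T), and (¬q ∧ ¬t) ∨ (t → p) holds there. Either way (¬q ∧ ¬t) ∨ (t → p) holds.

Converse. This fails. Under q = F, p = F, t = F, the left side is false but the right side is true.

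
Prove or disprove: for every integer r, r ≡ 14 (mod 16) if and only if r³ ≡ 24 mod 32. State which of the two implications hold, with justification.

Not equivalent: only (⇒) holds.

Forward direction. Suppose r ≡ 14 (mod 16). Working modulo 32, r ∈ {14, 30}; for each such r, r³ ≡ 24 (mod 32).

Converse. This fails: take r = 6. Then 6³ = 216 ≡ 24 (mod 32), yet 6 ≡ 6 (mod 16), not 14.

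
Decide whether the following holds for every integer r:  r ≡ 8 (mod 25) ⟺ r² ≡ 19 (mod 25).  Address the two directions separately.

(→) This fails: take r = 8. Then 8 ≡ 8 (mod 25), but 8² = 64 ≡ 14 (mod 25), not 19.

(←) This fails: take r = 12. Then 12² = 144 ≡ 19 (mod 25), yet 12 ≡ 12 (mod 25), not 8.

Neither direction holds.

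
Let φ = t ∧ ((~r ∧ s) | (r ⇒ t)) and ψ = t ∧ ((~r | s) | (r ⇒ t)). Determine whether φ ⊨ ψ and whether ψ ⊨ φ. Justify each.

The biconditional holds.

[⇒] Assume the antecedent. If s is true, the antecedent forces (s = T, r = F, t = T) or (s = T, r = T, t = T), and t ∧ ((~r | s) | (r ⇒ t)) holds there. If s is false, the antecedent forces (s = F, r = F, t = T) or (s = F, r = T, t = T), and t ∧ ((~r | s) | (r ⇒ t)) holds there. Either way t ∧ ((~r | s) | (r ⇒ t)) holds.

[⇐] Assume the antecedent. If s is true, the antecedent forces (s = T, r = F, t = T) or (s = T, r = T, t = T), and t ∧ ((~r ∧ s) | (r ⇒ t)) holds there. If s is false, the antecedent forces (s = F, r = F, t = T) or (s = F, r = T, t = T), and t ∧ ((~r ∧ s) | (r ⇒ t)) holds there. Either way t ∧ ((~r ∧ s) | (r ⇒ t)) holds.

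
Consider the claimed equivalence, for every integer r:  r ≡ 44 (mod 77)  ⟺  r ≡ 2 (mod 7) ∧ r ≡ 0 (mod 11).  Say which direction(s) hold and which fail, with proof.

(⟸) If r ≡ 2 (mod 7) and r ≡ 0 (mod 11), then by the Chinese remainder theorem r ≡ 44 (mod 77). This is exactly r ≡ 44 (mod 77).

(⟹) Suppose r ≡ 44 (mod 77); write r = 77j + 44. Since 7 ∣ 77, reducing mod 7 gives r ≡ 44 ≡ 2 (mod 7); since 11 ∣ 77, reducing mod 11 gives r ≡ 44 ≡ 0 (mod 11).

Both directions hold; the statement is true.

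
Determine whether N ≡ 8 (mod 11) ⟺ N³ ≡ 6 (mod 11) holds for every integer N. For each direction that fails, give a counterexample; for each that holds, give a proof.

(→) Suppose N ≡ 8 (mod 11). Write N = 11j + 8. Then (11j + 8)³ = 1331j³ + 2904j² + 2112j + 512 = 11(121j³ + 264j² + 192j + 46) + 6, so N³ ≡ 6 (mod 11).

(←) Conversely, suppose N³ ≡ 6 (mod 11). The only residue r in {0, …, 10} with r³ ≡ 6 (mod 11) is r = 8, so N ≡ 8 (mod 11).

Both directions hold; the statement is true.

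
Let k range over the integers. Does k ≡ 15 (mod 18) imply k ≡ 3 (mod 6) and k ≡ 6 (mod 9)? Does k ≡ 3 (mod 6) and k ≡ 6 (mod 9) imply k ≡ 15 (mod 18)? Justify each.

Forward direction. Suppose k ≡ 15 (mod 18); write k = 18j + 15. Since 6 ∣ 18, reducing mod 6 gives k ≡ 15 ≡ 3 (mod 6); since 9 ∣ 18, reducing mod 9 gives k ≡ 15 ≡ 6 (mod 9).

Converse. If k ≡ 3 (mod 6) and k ≡ 6 (mod 9), then by the Chinese remainder theorem k ≡ 15 (mod 18). This is exactly k ≡ 15 (mod 18).

Both directions hold.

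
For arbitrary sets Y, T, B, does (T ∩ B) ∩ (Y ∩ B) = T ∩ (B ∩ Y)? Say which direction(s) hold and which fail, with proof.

(⟹) Let x ∈ (T ∩ B) ∩ (Y ∩ B). Then x ∈ Y ∩ T ∩ B, from which x ∈ T ∩ (B ∩ Y).

(⟸) Let x ∈ T ∩ (B ∩ Y). Then x ∈ Y ∩ T ∩ B, from which x ∈ (T ∩ B) ∩ (Y ∩ B).

Both inclusions hold; the sets are equal.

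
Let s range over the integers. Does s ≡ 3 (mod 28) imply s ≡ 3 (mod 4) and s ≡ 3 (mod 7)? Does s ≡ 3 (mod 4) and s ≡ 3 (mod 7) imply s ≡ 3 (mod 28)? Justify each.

Equivalent; both directions hold.

(⟹) Suppose s ≡ 3 (mod 28); write s = 28j + 3. Since 4 ∣ 28, reducing mod 4 gives s ≡ 3 (mod 4); since 7 ∣ 28, reducing mod 7 gives s ≡ 3 (mod 7).

(⟸) Conversely, if s ≡ 3 (mod 4) and s ≡ 3 (mod 7), then by the Chinese remainder theorem s ≡ 3 (mod 28). This is exactly s ≡ 3 (mod 28).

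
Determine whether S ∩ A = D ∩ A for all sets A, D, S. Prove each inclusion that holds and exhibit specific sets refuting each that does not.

Both inclusions fail.

(⊆) This inclusion fails. Take A = {1}, D = ∅, S = {1}; then 1 ∈ S ∩ A but 1 ∉ D ∩ A.

(⊇) This inclusion fails. Take A = {1}, D = {1}, S = ∅; then 1 ∈ D ∩ A but 1 ∉ S ∩ A.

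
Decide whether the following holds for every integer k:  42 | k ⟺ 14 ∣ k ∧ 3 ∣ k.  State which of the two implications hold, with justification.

(⟹) If 42 ∣ k, write k = 42q. Since 42 = 3·14, k = 14·(3q), so 14 ∣ k; and since 42 = 14·3, k = 3·(14q), so 3 ∣ k.

(⟸) Suppose 14 ∣ k and 3 ∣ k. Any common multiple of 14 and 3 is a multiple of their lcm; here gcd(14, 3) = 1, so lcm(14, 3) = 14·3 = 42, so 42 ∣ k.

Equivalent; both directions hold.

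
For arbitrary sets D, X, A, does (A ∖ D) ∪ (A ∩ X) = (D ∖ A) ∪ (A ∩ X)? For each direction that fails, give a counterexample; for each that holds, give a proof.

(⊆) fails and (⊇) fails.

(⟹) This inclusion fails. Take D = ∅, X = ∅, A = {1}; then 1 ∈ (A ∖ D) ∪ (A ∩ X) but 1 ∉ (D ∖ A) ∪ (A ∩ X).

(⟸) This inclusion fails. Take D = {1}, X = ∅, A = ∅; then 1 ∈ (D ∖ A) ∪ (A ∩ X) but 1 ∉ (A ∖ D) ∪ (A ∩ X).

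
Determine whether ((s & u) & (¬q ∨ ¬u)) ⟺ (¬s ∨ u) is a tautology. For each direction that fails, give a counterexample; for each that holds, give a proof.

Not equivalent: only (⇒) holds.

(⇒) Assume the antecedent. If q is true, the antecedent cannot hold. If q is false, the antecedent forces (q = F, u = T, s = T), and ¬s ∨ u holds there. Either way ¬s ∨ u holds.

(⇐) This fails. Under q = F, u = F, s = F, the left side is false but the right side is true.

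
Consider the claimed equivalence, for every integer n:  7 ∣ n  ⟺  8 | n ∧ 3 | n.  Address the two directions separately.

(⇒) fails and (⇐) fails.

(⇒) This fails: take n = 7. Certainly 7 ∣ 7, but 8 ∤ 7.

(⇐) This fails: take n = 24. Both 8 ∣ 24 and 3 ∣ 24, yet 24 is not a multiple of 7 (since 24 = 3·7 + 3), so 7 ∤ 24.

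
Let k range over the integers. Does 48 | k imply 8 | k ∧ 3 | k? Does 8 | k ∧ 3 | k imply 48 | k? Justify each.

Only the forward implication holds.

(⇒) If 48 ∣ k, write k = 48q. Since 48 = 6·8, k = 8·(6q), so 8 ∣ k; and since 48 = 16·3, k = 3·(16q), so 3 ∣ k.

(⇐) This fails: take k = 24. Both 8 ∣ 24 and 3 ∣ 24, yet 24 is not a multiple of 48 (since 24 = 0·48 + 24), so 48 ∤ 24.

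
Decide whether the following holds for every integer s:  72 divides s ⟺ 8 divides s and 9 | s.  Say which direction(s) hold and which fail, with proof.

Both directions hold.

(⇒) If 72 ∣ s, write s = 72q. Since 72 = 9·8, s = 8·(9q), so 8 ∣ s; and since 72 = 8·9, s = 9·(8q), so 9 ∣ s.

(⇐) Suppose 8 ∣ s and 9 ∣ s. Any common multiple of 8 and 9 is a multiple of their lcm; here gcd(8, 9) = 1, so lcm(8, 9) = 8·9 = 72, so 72 ∣ s.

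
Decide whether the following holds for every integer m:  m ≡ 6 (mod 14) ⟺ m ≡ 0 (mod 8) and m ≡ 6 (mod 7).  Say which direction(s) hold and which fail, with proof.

(⟹) This fails: m = 34 gives 34 ≡ 6 (mod 14) but 34 ≡ 2 (mod 8), so the conjunction on the right does not hold.

(⟸) Conversely, if m ≡ 0 (mod 8) and m ≡ 6 (mod 7), then by the Chinese remainder theorem m ≡ 48 (mod 56). Since 48 ≡ 6 (mod 14) and 14 ∣ 56, we get m ≡ 6 (mod 14).

Not equivalent: only (⇐) holds.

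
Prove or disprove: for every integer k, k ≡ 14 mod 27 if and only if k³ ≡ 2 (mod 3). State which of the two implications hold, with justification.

Forward direction. Suppose k ≡ 14 (mod 27). Then k³ ≡ 14³ = 2744 (mod 27), and since 3 ∣ 27, also k³ ≡ 2 (mod 3).

Converse. This fails: take k = 2. Then 2³ = 8 ≡ 2 (mod 3), yet 2 ≡ 2 (mod 27), not 14.

The forward direction holds; the converse fails.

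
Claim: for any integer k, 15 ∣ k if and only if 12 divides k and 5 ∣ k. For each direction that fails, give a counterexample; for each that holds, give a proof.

(⟹) This fails: take k = 15. Certainly 15 ∣ 15, but 12 ∤ 15.

(⟸) Suppose 12 ∣ k and 5 ∣ k. Any common multiple of 12 and 5 is a multiple of their lcm; here gcd(12, 5) = 1, so lcm(12, 5) = 12·5 = 60, so 60 ∣ k. Since 15 ∣ 60, it follows that 15 ∣ k.

(⇒) fails; (⇐) holds.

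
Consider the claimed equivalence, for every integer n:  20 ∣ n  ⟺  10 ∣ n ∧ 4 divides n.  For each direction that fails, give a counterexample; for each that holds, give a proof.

Both directions hold.

(→) If 20 ∣ n, write n = 20q. Since 20 = 2·10, n = 10·(2q), so 10 ∣ n; and since 20 = 5·4, n = 4·(5q), so 4 ∣ n.

(←) Suppose 10 ∣ n and 4 ∣ n. Any common multiple of 10 and 4 is a multiple of their lcm; here lcm(10, 4) = 10·4/gcd(10, 4) = 40/2 = 20, so 20 ∣ n.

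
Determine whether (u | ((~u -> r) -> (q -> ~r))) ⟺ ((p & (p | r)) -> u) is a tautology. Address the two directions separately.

Both directions fail.

Forward direction. This fails. Under q = F, p = T, r = F, u = F, the left side is true but the right side is false.

Converse. This fails. Under q = T, p = F, r = T, u = F, the left side is false but the right side is true.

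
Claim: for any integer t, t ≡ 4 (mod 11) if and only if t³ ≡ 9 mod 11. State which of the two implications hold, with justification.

Both directions hold; the statement is true.

(⟸) For the converse, argue contrapositively. If t ≢ 4 (mod 11), then t is congruent to one of 0, 1, 2, 3, 5, 6, 7, 8, 9, 10 modulo 11, and these give t³ ≡ 0, 1, 8, 5, 4, 7, 2, 6, 3, 10 respectively — never 9.

(⟹) Suppose t ≡ 4 (mod 11). Write t = 11j + 4. Then (11j + 4)³ = 1331j³ + 1452j² + 528j + 64 = 11(121j³ + 132j² + 48j + 5) + 9, so t³ ≡ 9 (mod 11).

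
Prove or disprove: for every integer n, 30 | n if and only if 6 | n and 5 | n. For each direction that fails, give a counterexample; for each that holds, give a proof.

Both directions hold.

[⇒] If 30 ∣ n, write n = 30q. Since 30 = 5·6, n = 6·(5q), so 6 ∣ n; and since 30 = 6·5, n = 5·(6q), so 5 ∣ n.

[⇐] Suppose 6 ∣ n and 5 ∣ n. Any common multiple of 6 and 5 is a multiple of their lcm; here gcd(6, 5) = 1, so lcm(6, 5) = 6·5 = 30, so 30 ∣ n.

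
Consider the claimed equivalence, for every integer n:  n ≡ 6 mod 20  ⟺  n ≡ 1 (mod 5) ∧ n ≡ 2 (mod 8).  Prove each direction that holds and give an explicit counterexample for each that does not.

(⟸) If n ≡ 1 (mod 5) and n ≡ 2 (mod 8), then by the Chinese remainder theorem n ≡ 26 (mod 40). Since 26 ≡ 6 (mod 20) and 20 ∣ 40, we get n ≡ 6 (mod 20).

(⟹) This fails: n = 6 gives 6 ≡ 6 (mod 20) but 6 ≡ 6 (mod 8), so the conjunction on the right does not hold.

Only the converse holds.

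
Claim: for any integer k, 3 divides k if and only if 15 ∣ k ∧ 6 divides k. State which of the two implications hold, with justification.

[⇒] This fails: take k = 3. Certainly 3 ∣ 3, but 15 ∤ 3.

[⇐] Suppose 15 ∣ k and 6 ∣ k. Any common multiple of 15 and 6 is a multiple of their lcm; here lcm(15, 6) = 15·6/gcd(15, 6) = 90/3 = 30, so 30 ∣ k. Since 3 ∣ 30, it follows that 3 ∣ k.

Not equivalent: only (⇐) holds.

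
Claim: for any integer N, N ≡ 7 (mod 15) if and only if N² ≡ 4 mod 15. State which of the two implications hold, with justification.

(⟹) Suppose N ≡ 7 (mod 15). Write N = 15j + 7. Then (15j + 7)² = 225j² + 210j + 49 = 15(15j² + 14j + 3) + 4, so N² ≡ 4 (mod 15).

(⟸) This fails: take N = 2. Then 2² = 4 ≡ 4 (mod 15), yet 2 ≡ 2 (mod 15), not 7.

Only the forward direction holds.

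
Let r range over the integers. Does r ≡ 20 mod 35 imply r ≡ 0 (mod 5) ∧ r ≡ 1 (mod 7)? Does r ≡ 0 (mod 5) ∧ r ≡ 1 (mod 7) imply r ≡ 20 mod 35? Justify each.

Neither implication holds.

(→) This fails: r = 20 gives 20 ≡ 20 (mod 35) but 20 ≡ 6 (mod 7), so the conjunction on the right does not hold.

(←) This fails: r = 15 satisfies both congruences on the right (15 ≡ 0 mod 5 and 15 ≡ 1 mod 7) yet 15 ≡ 15 (mod 35), not 20.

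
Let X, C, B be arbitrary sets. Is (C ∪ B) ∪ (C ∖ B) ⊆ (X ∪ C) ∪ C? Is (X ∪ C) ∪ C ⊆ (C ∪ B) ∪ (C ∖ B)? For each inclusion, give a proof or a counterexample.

(⊆) This inclusion fails. Take X = ∅, C = ∅, B = {1}; then 1 ∈ (C ∪ B) ∪ (C ∖ B) but 1 ∉ (X ∪ C) ∪ C.

(⊇) This inclusion fails. Take X = {1}, C = ∅, B = ∅; then 1 ∈ (X ∪ C) ∪ C but 1 ∉ (C ∪ B) ∪ (C ∖ B).

(⊆) fails and (⊇) fails.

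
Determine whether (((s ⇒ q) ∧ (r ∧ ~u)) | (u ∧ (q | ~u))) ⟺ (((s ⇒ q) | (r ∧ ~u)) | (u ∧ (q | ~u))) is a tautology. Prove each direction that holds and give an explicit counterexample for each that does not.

(⇒) holds; (⇐) fails.

(⟹) Assume the antecedent. If q is true, the consequent reduces to true regardless of the other variables. If q is false, the antecedent forces (s = F, q = F, r = T, u = F), and the consequent holds there. Either way the consequent holds.

(⟸) This fails. Under s = F, q = F, r = F, u = F, the left side is false but the right side is true.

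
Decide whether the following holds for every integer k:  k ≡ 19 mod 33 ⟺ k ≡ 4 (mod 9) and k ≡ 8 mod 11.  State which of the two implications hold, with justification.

(⇒) This fails: k = 19 gives 19 ≡ 19 (mod 33) but 19 ≡ 1 (mod 9), so the conjunction on the right does not hold.

(⇐) Conversely, if k ≡ 4 (mod 9) and k ≡ 8 (mod 11), then by the Chinese remainder theorem k ≡ 85 (mod 99). Since 85 ≡ 19 (mod 33) and 33 ∣ 99, we get k ≡ 19 (mod 33).

The forward direction fails; the converse holds.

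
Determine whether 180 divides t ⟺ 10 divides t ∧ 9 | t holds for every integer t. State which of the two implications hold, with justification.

Only the forward implication holds.

[⇐] This fails: take t = 90. Both 10 ∣ 90 and 9 ∣ 90, yet 90 is not a multiple of 180 (since 90 = 0·180 + 90), so 180 ∤ 90.

[⇒] If 180 ∣ t, write t = 180q. Since 180 = 18·10, t = 10·(18q), so 10 ∣ t; and since 180 = 20·9, t = 9·(20q), so 9 ∣ t.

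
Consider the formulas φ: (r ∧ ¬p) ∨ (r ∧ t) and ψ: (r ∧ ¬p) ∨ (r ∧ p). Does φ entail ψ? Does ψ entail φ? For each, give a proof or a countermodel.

The forward direction holds; the converse fails.

(⟹) Assume the antecedent. If t is true, the antecedent forces (t = T, r = T, p = F) or (t = T, r = T, p = T), and (r ∧ ¬p) ∨ (r ∧ p) holds there. If t is false, the antecedent forces (t = F, r = T, p = F), and (r ∧ ¬p) ∨ (r ∧ p) holds there. Either way (r ∧ ¬p) ∨ (r ∧ p) holds.

(⟸) This fails. Under t = F, r = T, p = T, the left side is false but the right side is true.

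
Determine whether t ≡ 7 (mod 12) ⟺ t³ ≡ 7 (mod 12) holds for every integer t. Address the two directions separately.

(→) Suppose t ≡ 7 (mod 12). Write t = 12j + 7. Then (12j + 7)³ = 1728j³ + 3024j² + 1764j + 343 = 12(144j³ + 252j² + 147j + 28) + 7, so t³ ≡ 7 (mod 12).

(←) For the converse, argue contrapositively. If t ≢ 7 (mod 12), then t is congruent to one of 0, 1, 2, 3, 4, 5, 6, 8, 9, 10, 11 modulo 12, and these give t³ ≡ 0, 1, 8, 3, 4, 5, 0, 8, 9, 4, 11 respectively — never 7.

Both implications hold.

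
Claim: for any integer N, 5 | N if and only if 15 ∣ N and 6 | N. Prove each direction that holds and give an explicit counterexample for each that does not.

Not equivalent: only (⇐) holds.

(→) This fails: take N = 5. Certainly 5 ∣ 5, but 15 ∤ 5.

(←) Suppose 15 ∣ N and 6 ∣ N. Any common multiple of 15 and 6 is a multiple of their lcm; here lcm(15, 6) = 15·6/gcd(15, 6) = 90/3 = 30, so 30 ∣ N. Since 5 ∣ 30, it follows that 5 ∣ N.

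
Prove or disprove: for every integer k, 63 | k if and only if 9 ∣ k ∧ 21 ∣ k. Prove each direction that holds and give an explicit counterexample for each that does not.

The biconditional holds.

[⇒] If 63 ∣ k, write k = 63q. Since 63 = 7·9, k = 9·(7q), so 9 ∣ k; and since 63 = 3·21, k = 21·(3q), so 21 ∣ k.

[⇐] Suppose 9 ∣ k and 21 ∣ k. Any common multiple of 9 and 21 is a multiple of their lcm; here lcm(9, 21) = 9·21/gcd(9, 21) = 189/3 = 63, so 63 ∣ k.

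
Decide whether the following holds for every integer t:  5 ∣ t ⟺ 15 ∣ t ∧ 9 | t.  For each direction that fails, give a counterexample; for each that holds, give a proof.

Not equivalent: only (⇐) holds.

(⟹) This fails: take t = 5. Certainly 5 ∣ 5, but 15 ∤ 5.

(⟸) Suppose 15 ∣ t and 9 ∣ t. Any common multiple of 15 and 9 is a multiple of their lcm; here lcm(15, 9) = 15·9/gcd(15, 9) = 135/3 = 45, so 45 ∣ t. Since 5 ∣ 45, it follows that 5 ∣ t.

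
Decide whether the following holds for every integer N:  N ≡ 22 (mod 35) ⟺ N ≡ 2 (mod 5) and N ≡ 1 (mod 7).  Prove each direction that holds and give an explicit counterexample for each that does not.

[⇒] Suppose N ≡ 22 (mod 35); write N = 35j + 22. Since 5 ∣ 35, reducing mod 5 gives N ≡ 22 ≡ 2 (mod 5); since 7 ∣ 35, reducing mod 7 gives N ≡ 22 ≡ 1 (mod 7).

[⇐] Conversely, if N ≡ 2 (mod 5) and N ≡ 1 (mod 7), then by the Chinese remainder theorem N ≡ 22 (mod 35). This is exactly N ≡ 22 (mod 35).

Both directions hold.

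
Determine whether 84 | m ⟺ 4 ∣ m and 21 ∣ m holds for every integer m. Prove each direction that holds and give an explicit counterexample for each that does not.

Equivalent; both directions hold.

(←) Suppose 4 ∣ m and 21 ∣ m. Any common multiple of 4 and 21 is a multiple of their lcm; here gcd(4, 21) = 1, so lcm(4, 21) = 4·21 = 84, so 84 ∣ m.

(→) If 84 ∣ m, write m = 84q. Since 84 = 21·4, m = 4·(21q), so 4 ∣ m; and since 84 = 4·21, m = 21·(4q), so 21 ∣ m.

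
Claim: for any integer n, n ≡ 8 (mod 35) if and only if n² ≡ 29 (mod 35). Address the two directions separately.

(←) This fails: take n = 13. Then 13² = 169 ≡ 29 (mod 35), yet 13 ≡ 13 (mod 35), not 8.

(→) Suppose n ≡ 8 (mod 35). Write n = 35j + 8. Then (35j + 8)² = 1225j² + 560j + 64 = 35(35j² + 16j + 1) + 29, so n² ≡ 29 (mod 35).

Only the forward direction holds.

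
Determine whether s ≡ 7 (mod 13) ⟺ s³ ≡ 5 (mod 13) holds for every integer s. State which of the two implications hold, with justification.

(⇐) This fails: take s = 8. Then 8³ = 512 ≡ 5 (mod 13), yet 8 ≡ 8 (mod 13), not 7.

(⇒) Suppose s ≡ 7 (mod 13). Write s = 13j + 7. Then (13j + 7)³ = 2197j³ + 3549j² + 1911j + 343 = 13(169j³ + 273j² + 147j + 26) + 5, so s³ ≡ 5 (mod 13).

Only the forward direction holds.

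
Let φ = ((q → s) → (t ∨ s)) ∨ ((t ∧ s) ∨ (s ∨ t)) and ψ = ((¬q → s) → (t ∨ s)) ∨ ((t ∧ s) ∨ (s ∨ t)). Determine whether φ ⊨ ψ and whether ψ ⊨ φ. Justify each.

[⇒] This fails. Under s = F, t = F, q = T, the left side is true but the right side is false.

[⇐] This fails. Under s = F, t = F, q = F, the left side is false but the right side is true.

Neither direction holds.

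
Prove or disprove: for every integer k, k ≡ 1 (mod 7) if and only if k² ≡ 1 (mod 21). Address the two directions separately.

Forward direction. This fails: take k = 15. Then 15 ≡ 1 (mod 7), but 15² = 225 ≡ 15 (mod 21), not 1.

Converse. This fails: take k = 13. Then 13² = 169 ≡ 1 (mod 21), yet 13 ≡ 6 (mod 7), not 1.

Neither direction holds.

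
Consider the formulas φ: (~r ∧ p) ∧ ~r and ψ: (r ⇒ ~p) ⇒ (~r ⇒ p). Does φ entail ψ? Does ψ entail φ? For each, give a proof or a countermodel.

(←) This fails. Under r = T, p = F, the left side is false but the right side is true.

(→) Assume the antecedent. If r is true, the antecedent cannot hold. If r is false, the antecedent forces (r = F, p = T), and (r ⇒ ~p) ⇒ (~r ⇒ p) holds there. Either way (r ⇒ ~p) ⇒ (~r ⇒ p) holds.

Not equivalent: only (⇒) holds.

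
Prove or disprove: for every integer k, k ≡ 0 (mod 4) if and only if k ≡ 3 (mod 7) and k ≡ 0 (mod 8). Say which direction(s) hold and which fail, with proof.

Only the reverse direction holds.

(⇒) This fails: k = 0 gives 0 ≡ 0 (mod 4) but 0 ≡ 0 (mod 7), so the conjunction on the right does not hold.

(⇐) Conversely, if k ≡ 3 (mod 7) and k ≡ 0 (mod 8), then by the Chinese remainder theorem k ≡ 24 (mod 56). Since 24 ≡ 0 (mod 4) and 4 ∣ 56, we get k ≡ 0 (mod 4).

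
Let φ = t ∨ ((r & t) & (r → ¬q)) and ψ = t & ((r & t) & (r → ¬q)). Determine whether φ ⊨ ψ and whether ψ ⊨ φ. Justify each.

(⟹) This fails. Under t = T, q = F, r = F, the left side is true but the right side is false.

(⟸) Assume the antecedent. If t is true, t ∨ ((r & t) & (r → ¬q)) reduces to true regardless of the other variables. If t is false, the antecedent cannot hold. Either way t ∨ ((r & t) & (r → ¬q)) holds.

Not equivalent: only (⇐) holds.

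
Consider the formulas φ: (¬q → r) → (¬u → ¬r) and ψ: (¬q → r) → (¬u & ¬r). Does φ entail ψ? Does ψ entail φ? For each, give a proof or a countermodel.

Converse. Assume the antecedent. If u is true, (¬q → r) → (¬u → ¬r) reduces to true regardless of the other variables. If u is false, the antecedent forces (u = F, r = F, q = F) or (u = F, r = F, q = T), and (¬q → r) → (¬u → ¬r) holds there. Either way (¬q → r) → (¬u → ¬r) holds.

Forward direction. This fails. Under u = T, r = T, q = F, the left side is true but the right side is false.

Not equivalent: only (⇐) holds.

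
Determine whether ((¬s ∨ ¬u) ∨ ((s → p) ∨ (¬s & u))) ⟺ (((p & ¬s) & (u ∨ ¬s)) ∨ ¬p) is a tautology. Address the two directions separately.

(⇒) This fails. Under p = T, s = T, u = F, the left side is true but the right side is false.

(⇐) This fails. Under p = F, s = T, u = T, the left side is false but the right side is true.

Both directions fail.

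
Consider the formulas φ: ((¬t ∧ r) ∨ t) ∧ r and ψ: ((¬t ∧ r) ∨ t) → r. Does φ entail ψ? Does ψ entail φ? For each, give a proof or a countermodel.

Only the forward implication holds.

(→) Assume the antecedent. If r is true, ((¬t ∧ r) ∨ t) → r reduces to true regardless of the other variables. If r is false, the antecedent cannot hold. Either way ((¬t ∧ r) ∨ t) → r holds.

(←) This fails. Under r = F, t = F, the left side is false but the right side is true.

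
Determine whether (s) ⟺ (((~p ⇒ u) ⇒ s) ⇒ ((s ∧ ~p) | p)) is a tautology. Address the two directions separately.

Not equivalent: only (⇒) holds.

[⇒] Assume the antecedent. If u is true, the consequent reduces to true regardless of the other variables. If u is false, the antecedent forces (u = F, p = F, s = T) or (u = F, p = T, s = T), and the consequent holds there. Either way the consequent holds.

[⇐] This fails. Under u = T, p = F, s = F, the left side is false but the right side is true.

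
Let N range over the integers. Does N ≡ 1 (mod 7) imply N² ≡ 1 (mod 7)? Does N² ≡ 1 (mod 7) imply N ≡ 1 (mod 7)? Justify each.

Only the forward direction holds.

[⇒] Suppose N ≡ 1 (mod 7). Write N = 7j + 1. Then (7j + 1)² = 49j² + 14j + 1 = 7(7j² + 2j) + 1, so N² ≡ 1 (mod 7).

[⇐] This fails: take N = 6. Then 6² = 36 ≡ 1 (mod 7), yet 6 ≡ 6 (mod 7), not 1.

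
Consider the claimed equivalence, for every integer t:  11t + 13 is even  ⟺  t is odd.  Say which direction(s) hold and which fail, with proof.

Forward direction. Suppose 11t + 13 is even. Since 11 is odd, 11t and t have the same parity, so 11t + 13 ≡ t + 13 (mod 2). As 13 is odd, 11t + 13 is even exactly when t is odd. Thus t is odd.

Converse. Suppose t is odd; write t = 2j + 1. Then 11t + 13 = 11·(2j + 1) + 13 = 2·11j + 24, which is even.

Equivalent; both directions hold.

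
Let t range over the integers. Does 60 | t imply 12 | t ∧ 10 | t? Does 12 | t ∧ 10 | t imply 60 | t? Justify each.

Both implications hold.

(⟸) Suppose 12 ∣ t and 10 ∣ t. Any common multiple of 12 and 10 is a multiple of their lcm; here lcm(12, 10) = 12·10/gcd(12, 10) = 120/2 = 60, so 60 ∣ t.

(⟹) If 60 ∣ t, write t = 60q. Since 60 = 5·12, t = 12·(5q), so 12 ∣ t; and since 60 = 6·10, t = 10·(6q), so 10 ∣ t.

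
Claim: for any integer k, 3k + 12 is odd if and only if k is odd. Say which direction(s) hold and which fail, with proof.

Equivalent; both directions hold.

(⟹) Suppose 3k + 12 is odd. Since 3 is odd, 3k and k have the same parity, so 3k + 12 ≡ k + 12 (mod 2). As 12 is even, 3k + 12 is odd exactly when k is odd. Thus k is odd.

(⟸) Conversely, suppose k is odd; write k = 2j + 1. Then 3k + 12 = 3·(2j + 1) + 12 = 2·3j + 15, which is odd.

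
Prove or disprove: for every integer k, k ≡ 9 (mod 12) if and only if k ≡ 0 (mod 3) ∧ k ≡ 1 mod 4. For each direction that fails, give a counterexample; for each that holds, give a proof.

(→) Suppose k ≡ 9 (mod 12); write k = 12j + 9. Since 3 ∣ 12, reducing mod 3 gives k ≡ 9 ≡ 0 (mod 3); since 4 ∣ 12, reducing mod 4 gives k ≡ 9 ≡ 1 (mod 4).

(←) Conversely, if k ≡ 0 (mod 3) and k ≡ 1 (mod 4), then by the Chinese remainder theorem k ≡ 9 (mod 12). This is exactly k ≡ 9 (mod 12).

Both directions hold.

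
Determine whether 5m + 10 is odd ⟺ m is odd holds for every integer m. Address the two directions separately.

Both directions hold.

Forward direction. Suppose 5m + 10 is odd. Since 5 is odd, 5m and m have the same parity, so 5m + 10 ≡ m + 10 (mod 2). As 10 is even, 5m + 10 is odd exactly when m is odd. Thus m is odd.

Converse. Suppose m is odd; write m = 2j + 1. Then 5m + 10 = 5·(2j + 1) + 10 = 2·5j + 15, which is odd.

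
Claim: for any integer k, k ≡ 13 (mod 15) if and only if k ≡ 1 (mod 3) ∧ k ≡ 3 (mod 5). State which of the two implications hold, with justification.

Both implications hold.

(←) If k ≡ 1 (mod 3) and k ≡ 3 (mod 5), then by the Chinese remainder theorem k ≡ 13 (mod 15). This is exactly k ≡ 13 (mod 15).

(→) Suppose k ≡ 13 (mod 15); write k = 15j + 13. Since 3 ∣ 15, reducing mod 3 gives k ≡ 13 ≡ 1 (mod 3); since 5 ∣ 15, reducing mod 5 gives k ≡ 13 ≡ 3 (mod 5).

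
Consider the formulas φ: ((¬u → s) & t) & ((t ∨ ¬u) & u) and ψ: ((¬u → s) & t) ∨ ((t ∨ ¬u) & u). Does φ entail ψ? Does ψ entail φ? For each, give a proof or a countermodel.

Only the forward direction holds.

[⇒] Assume the antecedent. If t is true, the antecedent forces (t = T, u = T, s = F) or (t = T, u = T, s = T), and the consequent holds there. If t is false, the antecedent cannot hold. Either way the consequent holds.

[⇐] This fails. Under t = T, u = F, s = T, the left side is false but the right side is true.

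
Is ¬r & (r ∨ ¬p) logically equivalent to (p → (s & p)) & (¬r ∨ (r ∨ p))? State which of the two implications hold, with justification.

(⟹) Assume the antecedent. If p is true, the antecedent cannot hold. If p is false, (p → (s & p)) & (¬r ∨ (r ∨ p)) reduces to true regardless of the other variables. Either way (p → (s & p)) & (¬r ∨ (r ∨ p)) holds.

(⟸) This fails. Under p = F, r = T, s = F, the left side is false but the right side is true.

(⇒) holds; (⇐) fails.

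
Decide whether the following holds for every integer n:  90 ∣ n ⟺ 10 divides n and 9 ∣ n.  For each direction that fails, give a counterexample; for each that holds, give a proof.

Both directions hold.

(→) If 90 ∣ n, write n = 90q. Since 90 = 9·10, n = 10·(9q), so 10 ∣ n; and since 90 = 10·9, n = 9·(10q), so 9 ∣ n.

(←) Suppose 10 ∣ n and 9 ∣ n. Any common multiple of 10 and 9 is a multiple of their lcm; here gcd(10, 9) = 1, so lcm(10, 9) = 10·9 = 90, so 90 ∣ n.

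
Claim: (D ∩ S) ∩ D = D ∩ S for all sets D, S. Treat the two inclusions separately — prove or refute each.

Both inclusions hold.

Forward inclusion. Let x ∈ (D ∩ S) ∩ D. Then x ∈ D ∩ S, from which x ∈ D ∩ S.

Reverse inclusion. Let x ∈ D ∩ S. Then x ∈ D ∩ S, from which x ∈ (D ∩ S) ∩ D.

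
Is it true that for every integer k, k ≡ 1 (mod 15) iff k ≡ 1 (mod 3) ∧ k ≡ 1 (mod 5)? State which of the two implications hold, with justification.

Forward direction. Suppose k ≡ 1 (mod 15); write k = 15j + 1. Since 3 ∣ 15, reducing mod 3 gives k ≡ 1 (mod 3); since 5 ∣ 15, reducing mod 5 gives k ≡ 1 (mod 5).

Converse. If k ≡ 1 (mod 3) and k ≡ 1 (mod 5), then by the Chinese remainder theorem k ≡ 1 (mod 15). This is exactly k ≡ 1 (mod 15).

Both implications hold.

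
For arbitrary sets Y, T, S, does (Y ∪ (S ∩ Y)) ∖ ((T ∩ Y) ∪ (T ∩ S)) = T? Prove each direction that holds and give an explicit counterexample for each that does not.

(⊆) This inclusion fails. Take Y = {1}, T = ∅, S = ∅; then 1 ∈ (Y ∪ (S ∩ Y)) ∖ ((T ∩ Y) ∪ (T ∩ S)) but 1 ∉ T.

(⊇) This inclusion fails. Take Y = ∅, T = {1}, S = ∅; then 1 ∈ T but 1 ∉ (Y ∪ (S ∩ Y)) ∖ ((T ∩ Y) ∪ (T ∩ S)).

(⊆) fails and (⊇) fails.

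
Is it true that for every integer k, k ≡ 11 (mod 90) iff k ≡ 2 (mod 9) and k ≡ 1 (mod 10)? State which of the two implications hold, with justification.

(⇐) If k ≡ 2 (mod 9) and k ≡ 1 (mod 10), then by the Chinese remainder theorem k ≡ 11 (mod 90). This is exactly k ≡ 11 (mod 90).

(⇒) Suppose k ≡ 11 (mod 90); write k = 90j + 11. Since 9 ∣ 90, reducing mod 9 gives k ≡ 11 ≡ 2 (mod 9); since 10 ∣ 90, reducing mod 10 gives k ≡ 11 ≡ 1 (mod 10).

Equivalent; both directions hold.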